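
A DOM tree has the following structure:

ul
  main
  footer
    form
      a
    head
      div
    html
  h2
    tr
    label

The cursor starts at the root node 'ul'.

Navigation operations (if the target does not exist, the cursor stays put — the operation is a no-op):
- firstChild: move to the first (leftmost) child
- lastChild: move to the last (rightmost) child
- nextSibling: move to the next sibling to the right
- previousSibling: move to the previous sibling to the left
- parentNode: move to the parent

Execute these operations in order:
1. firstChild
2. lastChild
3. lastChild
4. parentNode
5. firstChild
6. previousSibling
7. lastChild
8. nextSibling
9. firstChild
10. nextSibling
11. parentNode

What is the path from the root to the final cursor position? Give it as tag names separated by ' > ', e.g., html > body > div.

Answer: ul > footer

Derivation:
After 1 (firstChild): main
After 2 (lastChild): main (no-op, stayed)
After 3 (lastChild): main (no-op, stayed)
After 4 (parentNode): ul
After 5 (firstChild): main
After 6 (previousSibling): main (no-op, stayed)
After 7 (lastChild): main (no-op, stayed)
After 8 (nextSibling): footer
After 9 (firstChild): form
After 10 (nextSibling): head
After 11 (parentNode): footer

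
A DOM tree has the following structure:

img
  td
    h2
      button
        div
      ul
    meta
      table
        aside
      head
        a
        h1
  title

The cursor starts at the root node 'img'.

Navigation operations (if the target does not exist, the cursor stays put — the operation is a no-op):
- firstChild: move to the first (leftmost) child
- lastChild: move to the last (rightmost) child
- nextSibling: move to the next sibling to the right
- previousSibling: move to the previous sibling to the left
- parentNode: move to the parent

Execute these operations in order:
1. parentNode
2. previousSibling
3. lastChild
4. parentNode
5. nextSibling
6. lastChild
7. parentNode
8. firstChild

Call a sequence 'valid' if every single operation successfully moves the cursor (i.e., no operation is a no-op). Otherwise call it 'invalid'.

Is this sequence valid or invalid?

After 1 (parentNode): img (no-op, stayed)
After 2 (previousSibling): img (no-op, stayed)
After 3 (lastChild): title
After 4 (parentNode): img
After 5 (nextSibling): img (no-op, stayed)
After 6 (lastChild): title
After 7 (parentNode): img
After 8 (firstChild): td

Answer: invalid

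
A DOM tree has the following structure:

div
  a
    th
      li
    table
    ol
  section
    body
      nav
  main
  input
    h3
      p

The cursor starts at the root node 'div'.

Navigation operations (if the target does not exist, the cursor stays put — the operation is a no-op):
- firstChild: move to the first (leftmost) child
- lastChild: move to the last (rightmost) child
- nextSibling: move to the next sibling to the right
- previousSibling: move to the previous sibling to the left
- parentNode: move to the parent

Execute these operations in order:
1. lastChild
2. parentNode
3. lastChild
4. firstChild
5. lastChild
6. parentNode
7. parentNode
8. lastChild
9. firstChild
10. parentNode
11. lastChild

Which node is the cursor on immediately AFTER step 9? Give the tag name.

Answer: p

Derivation:
After 1 (lastChild): input
After 2 (parentNode): div
After 3 (lastChild): input
After 4 (firstChild): h3
After 5 (lastChild): p
After 6 (parentNode): h3
After 7 (parentNode): input
After 8 (lastChild): h3
After 9 (firstChild): p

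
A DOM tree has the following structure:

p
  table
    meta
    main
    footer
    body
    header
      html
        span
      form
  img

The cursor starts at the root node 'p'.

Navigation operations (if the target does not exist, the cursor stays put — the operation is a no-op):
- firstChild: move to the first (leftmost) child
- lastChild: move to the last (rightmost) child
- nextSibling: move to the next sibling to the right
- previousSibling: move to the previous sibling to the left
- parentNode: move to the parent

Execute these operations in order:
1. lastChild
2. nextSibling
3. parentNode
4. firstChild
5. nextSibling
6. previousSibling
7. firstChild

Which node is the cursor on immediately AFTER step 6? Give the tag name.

Answer: table

Derivation:
After 1 (lastChild): img
After 2 (nextSibling): img (no-op, stayed)
After 3 (parentNode): p
After 4 (firstChild): table
After 5 (nextSibling): img
After 6 (previousSibling): table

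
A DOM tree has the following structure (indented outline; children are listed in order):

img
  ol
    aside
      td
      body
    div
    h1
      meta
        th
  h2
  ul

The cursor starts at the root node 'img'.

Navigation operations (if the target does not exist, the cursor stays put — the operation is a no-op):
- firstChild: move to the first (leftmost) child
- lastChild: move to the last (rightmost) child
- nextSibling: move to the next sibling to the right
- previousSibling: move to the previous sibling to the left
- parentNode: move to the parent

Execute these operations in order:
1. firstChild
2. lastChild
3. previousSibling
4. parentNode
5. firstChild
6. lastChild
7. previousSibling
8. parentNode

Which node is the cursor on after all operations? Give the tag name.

Answer: aside

Derivation:
After 1 (firstChild): ol
After 2 (lastChild): h1
After 3 (previousSibling): div
After 4 (parentNode): ol
After 5 (firstChild): aside
After 6 (lastChild): body
After 7 (previousSibling): td
After 8 (parentNode): aside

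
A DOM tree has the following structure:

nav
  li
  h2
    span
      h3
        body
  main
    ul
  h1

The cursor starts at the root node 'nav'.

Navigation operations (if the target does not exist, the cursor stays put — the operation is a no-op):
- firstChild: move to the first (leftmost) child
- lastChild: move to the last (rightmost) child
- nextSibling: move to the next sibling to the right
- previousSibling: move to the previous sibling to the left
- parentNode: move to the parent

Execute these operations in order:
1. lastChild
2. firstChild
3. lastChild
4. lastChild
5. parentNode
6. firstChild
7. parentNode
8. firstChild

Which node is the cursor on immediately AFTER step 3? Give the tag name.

After 1 (lastChild): h1
After 2 (firstChild): h1 (no-op, stayed)
After 3 (lastChild): h1 (no-op, stayed)

Answer: h1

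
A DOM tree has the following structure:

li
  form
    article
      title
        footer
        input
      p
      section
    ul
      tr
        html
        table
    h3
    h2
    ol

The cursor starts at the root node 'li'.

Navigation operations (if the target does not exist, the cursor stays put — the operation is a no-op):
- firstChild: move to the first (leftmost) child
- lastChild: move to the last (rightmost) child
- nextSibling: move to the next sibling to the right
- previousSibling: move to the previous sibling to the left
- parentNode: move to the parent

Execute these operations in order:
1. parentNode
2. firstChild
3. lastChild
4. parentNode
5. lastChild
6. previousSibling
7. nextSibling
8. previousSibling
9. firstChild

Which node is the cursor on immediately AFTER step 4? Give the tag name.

Answer: form

Derivation:
After 1 (parentNode): li (no-op, stayed)
After 2 (firstChild): form
After 3 (lastChild): ol
After 4 (parentNode): form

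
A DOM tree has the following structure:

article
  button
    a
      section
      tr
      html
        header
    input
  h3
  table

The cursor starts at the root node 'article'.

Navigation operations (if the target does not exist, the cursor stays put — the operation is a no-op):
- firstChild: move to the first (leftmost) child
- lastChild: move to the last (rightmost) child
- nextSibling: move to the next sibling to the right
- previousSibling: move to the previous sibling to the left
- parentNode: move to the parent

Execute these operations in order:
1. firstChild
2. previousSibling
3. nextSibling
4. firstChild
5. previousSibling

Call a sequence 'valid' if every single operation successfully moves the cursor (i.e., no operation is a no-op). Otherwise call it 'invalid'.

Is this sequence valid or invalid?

After 1 (firstChild): button
After 2 (previousSibling): button (no-op, stayed)
After 3 (nextSibling): h3
After 4 (firstChild): h3 (no-op, stayed)
After 5 (previousSibling): button

Answer: invalid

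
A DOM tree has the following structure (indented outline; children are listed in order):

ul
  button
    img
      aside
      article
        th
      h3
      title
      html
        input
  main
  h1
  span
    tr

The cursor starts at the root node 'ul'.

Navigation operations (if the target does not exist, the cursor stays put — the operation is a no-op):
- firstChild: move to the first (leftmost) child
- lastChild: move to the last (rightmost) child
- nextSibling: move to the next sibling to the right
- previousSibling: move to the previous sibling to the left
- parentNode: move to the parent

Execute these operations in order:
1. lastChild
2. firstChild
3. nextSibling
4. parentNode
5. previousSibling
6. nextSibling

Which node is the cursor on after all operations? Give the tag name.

Answer: span

Derivation:
After 1 (lastChild): span
After 2 (firstChild): tr
After 3 (nextSibling): tr (no-op, stayed)
After 4 (parentNode): span
After 5 (previousSibling): h1
After 6 (nextSibling): span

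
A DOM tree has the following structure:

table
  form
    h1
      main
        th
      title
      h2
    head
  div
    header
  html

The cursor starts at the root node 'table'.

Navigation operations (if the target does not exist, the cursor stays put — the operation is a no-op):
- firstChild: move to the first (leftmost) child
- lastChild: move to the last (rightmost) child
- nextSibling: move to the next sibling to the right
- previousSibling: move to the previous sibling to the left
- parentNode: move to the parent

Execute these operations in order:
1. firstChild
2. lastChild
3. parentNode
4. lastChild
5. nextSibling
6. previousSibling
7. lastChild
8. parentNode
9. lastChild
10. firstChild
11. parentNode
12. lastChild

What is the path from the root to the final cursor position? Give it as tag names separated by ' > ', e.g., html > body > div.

After 1 (firstChild): form
After 2 (lastChild): head
After 3 (parentNode): form
After 4 (lastChild): head
After 5 (nextSibling): head (no-op, stayed)
After 6 (previousSibling): h1
After 7 (lastChild): h2
After 8 (parentNode): h1
After 9 (lastChild): h2
After 10 (firstChild): h2 (no-op, stayed)
After 11 (parentNode): h1
After 12 (lastChild): h2

Answer: table > form > h1 > h2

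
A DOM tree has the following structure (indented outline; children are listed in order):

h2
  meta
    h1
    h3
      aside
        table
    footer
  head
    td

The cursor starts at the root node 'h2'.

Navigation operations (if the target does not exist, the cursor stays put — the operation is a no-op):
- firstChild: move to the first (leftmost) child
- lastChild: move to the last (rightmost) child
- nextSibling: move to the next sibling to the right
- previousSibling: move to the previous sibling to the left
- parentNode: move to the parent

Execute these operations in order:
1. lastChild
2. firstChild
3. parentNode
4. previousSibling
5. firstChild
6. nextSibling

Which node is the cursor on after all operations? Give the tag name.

Answer: h3

Derivation:
After 1 (lastChild): head
After 2 (firstChild): td
After 3 (parentNode): head
After 4 (previousSibling): meta
After 5 (firstChild): h1
After 6 (nextSibling): h3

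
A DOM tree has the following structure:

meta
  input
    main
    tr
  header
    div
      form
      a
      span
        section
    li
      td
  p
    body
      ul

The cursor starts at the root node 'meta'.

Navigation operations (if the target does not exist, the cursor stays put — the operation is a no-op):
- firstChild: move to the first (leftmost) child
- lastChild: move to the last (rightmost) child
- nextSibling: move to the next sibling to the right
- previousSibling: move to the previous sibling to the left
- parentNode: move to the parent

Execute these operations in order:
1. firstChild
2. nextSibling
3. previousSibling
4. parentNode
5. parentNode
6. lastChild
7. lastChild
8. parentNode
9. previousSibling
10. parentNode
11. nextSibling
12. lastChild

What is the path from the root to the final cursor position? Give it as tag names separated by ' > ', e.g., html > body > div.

Answer: meta > p

Derivation:
After 1 (firstChild): input
After 2 (nextSibling): header
After 3 (previousSibling): input
After 4 (parentNode): meta
After 5 (parentNode): meta (no-op, stayed)
After 6 (lastChild): p
After 7 (lastChild): body
After 8 (parentNode): p
After 9 (previousSibling): header
After 10 (parentNode): meta
After 11 (nextSibling): meta (no-op, stayed)
After 12 (lastChild): p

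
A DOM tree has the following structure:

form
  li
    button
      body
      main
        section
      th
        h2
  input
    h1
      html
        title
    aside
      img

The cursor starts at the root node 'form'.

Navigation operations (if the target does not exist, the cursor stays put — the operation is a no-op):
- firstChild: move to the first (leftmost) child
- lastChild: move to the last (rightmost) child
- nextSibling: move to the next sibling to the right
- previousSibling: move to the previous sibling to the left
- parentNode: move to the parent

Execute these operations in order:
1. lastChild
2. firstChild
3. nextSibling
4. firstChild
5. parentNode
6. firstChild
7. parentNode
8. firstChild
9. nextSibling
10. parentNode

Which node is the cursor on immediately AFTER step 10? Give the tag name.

Answer: aside

Derivation:
After 1 (lastChild): input
After 2 (firstChild): h1
After 3 (nextSibling): aside
After 4 (firstChild): img
After 5 (parentNode): aside
After 6 (firstChild): img
After 7 (parentNode): aside
After 8 (firstChild): img
After 9 (nextSibling): img (no-op, stayed)
After 10 (parentNode): aside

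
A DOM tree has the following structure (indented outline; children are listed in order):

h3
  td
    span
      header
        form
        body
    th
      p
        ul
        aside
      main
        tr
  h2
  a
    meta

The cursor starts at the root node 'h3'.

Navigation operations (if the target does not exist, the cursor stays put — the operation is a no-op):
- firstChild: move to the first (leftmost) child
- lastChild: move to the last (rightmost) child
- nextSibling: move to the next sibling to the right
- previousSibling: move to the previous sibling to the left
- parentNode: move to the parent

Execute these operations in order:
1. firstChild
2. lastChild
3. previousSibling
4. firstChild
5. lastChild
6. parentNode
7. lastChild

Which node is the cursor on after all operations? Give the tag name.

Answer: body

Derivation:
After 1 (firstChild): td
After 2 (lastChild): th
After 3 (previousSibling): span
After 4 (firstChild): header
After 5 (lastChild): body
After 6 (parentNode): header
After 7 (lastChild): body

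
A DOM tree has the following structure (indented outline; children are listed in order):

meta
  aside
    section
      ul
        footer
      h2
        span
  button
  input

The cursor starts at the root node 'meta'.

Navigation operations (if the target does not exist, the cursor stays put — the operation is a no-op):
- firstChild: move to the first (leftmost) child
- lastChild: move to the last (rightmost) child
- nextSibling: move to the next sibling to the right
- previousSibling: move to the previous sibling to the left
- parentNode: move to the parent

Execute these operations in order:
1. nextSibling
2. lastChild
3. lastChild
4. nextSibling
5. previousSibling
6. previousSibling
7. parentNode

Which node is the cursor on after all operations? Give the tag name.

After 1 (nextSibling): meta (no-op, stayed)
After 2 (lastChild): input
After 3 (lastChild): input (no-op, stayed)
After 4 (nextSibling): input (no-op, stayed)
After 5 (previousSibling): button
After 6 (previousSibling): aside
After 7 (parentNode): meta

Answer: meta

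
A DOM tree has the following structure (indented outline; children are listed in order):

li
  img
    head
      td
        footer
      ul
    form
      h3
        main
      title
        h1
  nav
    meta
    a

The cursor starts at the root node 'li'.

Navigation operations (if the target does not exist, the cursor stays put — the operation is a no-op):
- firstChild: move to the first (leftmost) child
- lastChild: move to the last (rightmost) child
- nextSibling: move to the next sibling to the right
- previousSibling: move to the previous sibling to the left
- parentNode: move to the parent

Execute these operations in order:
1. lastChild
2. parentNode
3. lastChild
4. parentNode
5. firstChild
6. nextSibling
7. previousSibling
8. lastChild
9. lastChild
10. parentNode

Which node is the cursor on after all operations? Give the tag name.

After 1 (lastChild): nav
After 2 (parentNode): li
After 3 (lastChild): nav
After 4 (parentNode): li
After 5 (firstChild): img
After 6 (nextSibling): nav
After 7 (previousSibling): img
After 8 (lastChild): form
After 9 (lastChild): title
After 10 (parentNode): form

Answer: form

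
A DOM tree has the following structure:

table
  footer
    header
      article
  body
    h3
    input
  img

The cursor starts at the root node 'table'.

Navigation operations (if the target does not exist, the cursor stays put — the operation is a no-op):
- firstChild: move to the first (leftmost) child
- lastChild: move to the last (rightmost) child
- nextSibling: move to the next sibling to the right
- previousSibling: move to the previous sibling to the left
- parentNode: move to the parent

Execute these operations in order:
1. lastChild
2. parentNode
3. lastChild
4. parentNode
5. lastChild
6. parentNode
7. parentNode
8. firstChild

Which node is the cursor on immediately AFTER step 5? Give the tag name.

Answer: img

Derivation:
After 1 (lastChild): img
After 2 (parentNode): table
After 3 (lastChild): img
After 4 (parentNode): table
After 5 (lastChild): img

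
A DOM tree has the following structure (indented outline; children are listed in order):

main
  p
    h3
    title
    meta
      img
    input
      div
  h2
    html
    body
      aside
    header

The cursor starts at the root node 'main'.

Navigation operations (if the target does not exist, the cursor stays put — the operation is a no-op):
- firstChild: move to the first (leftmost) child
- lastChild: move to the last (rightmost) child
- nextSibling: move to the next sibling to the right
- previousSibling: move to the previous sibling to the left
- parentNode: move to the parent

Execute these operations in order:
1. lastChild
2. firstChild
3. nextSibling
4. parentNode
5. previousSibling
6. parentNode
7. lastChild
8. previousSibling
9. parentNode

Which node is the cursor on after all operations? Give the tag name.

Answer: main

Derivation:
After 1 (lastChild): h2
After 2 (firstChild): html
After 3 (nextSibling): body
After 4 (parentNode): h2
After 5 (previousSibling): p
After 6 (parentNode): main
After 7 (lastChild): h2
After 8 (previousSibling): p
After 9 (parentNode): main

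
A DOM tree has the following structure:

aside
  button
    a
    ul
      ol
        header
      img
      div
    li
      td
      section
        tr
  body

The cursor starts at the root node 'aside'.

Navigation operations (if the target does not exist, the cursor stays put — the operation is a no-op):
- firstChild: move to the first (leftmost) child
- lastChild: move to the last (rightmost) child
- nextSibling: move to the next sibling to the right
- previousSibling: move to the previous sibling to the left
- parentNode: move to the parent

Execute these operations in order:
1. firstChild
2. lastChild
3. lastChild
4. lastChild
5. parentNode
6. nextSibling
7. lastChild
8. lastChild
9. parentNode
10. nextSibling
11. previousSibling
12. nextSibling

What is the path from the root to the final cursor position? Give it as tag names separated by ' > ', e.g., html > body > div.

Answer: aside > button > li > section

Derivation:
After 1 (firstChild): button
After 2 (lastChild): li
After 3 (lastChild): section
After 4 (lastChild): tr
After 5 (parentNode): section
After 6 (nextSibling): section (no-op, stayed)
After 7 (lastChild): tr
After 8 (lastChild): tr (no-op, stayed)
After 9 (parentNode): section
After 10 (nextSibling): section (no-op, stayed)
After 11 (previousSibling): td
After 12 (nextSibling): section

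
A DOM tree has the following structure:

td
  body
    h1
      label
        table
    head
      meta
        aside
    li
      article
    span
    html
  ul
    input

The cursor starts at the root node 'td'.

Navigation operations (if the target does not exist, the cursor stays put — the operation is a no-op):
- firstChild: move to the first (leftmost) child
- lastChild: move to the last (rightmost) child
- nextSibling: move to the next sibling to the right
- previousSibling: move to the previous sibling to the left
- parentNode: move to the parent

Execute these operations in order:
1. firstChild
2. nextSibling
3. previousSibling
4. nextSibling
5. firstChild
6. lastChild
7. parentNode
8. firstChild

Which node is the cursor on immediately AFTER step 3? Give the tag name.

After 1 (firstChild): body
After 2 (nextSibling): ul
After 3 (previousSibling): body

Answer: body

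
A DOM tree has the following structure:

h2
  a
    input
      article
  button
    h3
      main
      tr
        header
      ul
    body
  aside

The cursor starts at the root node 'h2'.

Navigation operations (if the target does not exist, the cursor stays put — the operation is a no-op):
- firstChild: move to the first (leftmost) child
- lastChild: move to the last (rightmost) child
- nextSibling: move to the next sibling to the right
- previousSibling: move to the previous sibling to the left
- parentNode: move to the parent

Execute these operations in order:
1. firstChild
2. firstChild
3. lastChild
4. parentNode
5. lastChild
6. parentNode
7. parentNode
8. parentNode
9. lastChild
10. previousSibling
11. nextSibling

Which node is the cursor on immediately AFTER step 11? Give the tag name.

Answer: aside

Derivation:
After 1 (firstChild): a
After 2 (firstChild): input
After 3 (lastChild): article
After 4 (parentNode): input
After 5 (lastChild): article
After 6 (parentNode): input
After 7 (parentNode): a
After 8 (parentNode): h2
After 9 (lastChild): aside
After 10 (previousSibling): button
After 11 (nextSibling): aside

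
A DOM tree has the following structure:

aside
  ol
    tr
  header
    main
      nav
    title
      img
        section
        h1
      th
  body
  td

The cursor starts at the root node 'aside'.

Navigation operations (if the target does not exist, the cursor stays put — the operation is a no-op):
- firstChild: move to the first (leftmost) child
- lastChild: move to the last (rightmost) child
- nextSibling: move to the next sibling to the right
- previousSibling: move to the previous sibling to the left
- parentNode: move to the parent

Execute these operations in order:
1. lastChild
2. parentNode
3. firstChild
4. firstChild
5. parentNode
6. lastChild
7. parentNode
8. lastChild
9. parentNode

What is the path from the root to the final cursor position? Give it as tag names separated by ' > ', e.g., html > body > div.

After 1 (lastChild): td
After 2 (parentNode): aside
After 3 (firstChild): ol
After 4 (firstChild): tr
After 5 (parentNode): ol
After 6 (lastChild): tr
After 7 (parentNode): ol
After 8 (lastChild): tr
After 9 (parentNode): ol

Answer: aside > ol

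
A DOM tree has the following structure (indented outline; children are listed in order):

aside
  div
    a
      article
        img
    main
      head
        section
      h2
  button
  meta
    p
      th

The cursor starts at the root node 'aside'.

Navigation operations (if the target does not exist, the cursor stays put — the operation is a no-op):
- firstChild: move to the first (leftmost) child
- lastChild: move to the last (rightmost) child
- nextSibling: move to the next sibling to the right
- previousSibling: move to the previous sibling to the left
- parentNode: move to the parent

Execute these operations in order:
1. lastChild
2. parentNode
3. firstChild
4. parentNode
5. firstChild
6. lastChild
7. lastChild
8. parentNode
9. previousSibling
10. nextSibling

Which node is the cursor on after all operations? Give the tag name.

After 1 (lastChild): meta
After 2 (parentNode): aside
After 3 (firstChild): div
After 4 (parentNode): aside
After 5 (firstChild): div
After 6 (lastChild): main
After 7 (lastChild): h2
After 8 (parentNode): main
After 9 (previousSibling): a
After 10 (nextSibling): main

Answer: main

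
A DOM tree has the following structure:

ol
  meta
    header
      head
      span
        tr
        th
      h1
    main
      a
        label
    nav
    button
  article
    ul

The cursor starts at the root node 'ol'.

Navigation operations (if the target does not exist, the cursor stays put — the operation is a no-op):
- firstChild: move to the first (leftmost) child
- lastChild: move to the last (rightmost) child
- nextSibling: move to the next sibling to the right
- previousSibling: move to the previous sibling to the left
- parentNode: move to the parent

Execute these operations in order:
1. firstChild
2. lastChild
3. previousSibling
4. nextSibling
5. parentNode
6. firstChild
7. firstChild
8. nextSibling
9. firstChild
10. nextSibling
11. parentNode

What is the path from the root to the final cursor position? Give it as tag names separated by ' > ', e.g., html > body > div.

Answer: ol > meta > header > span

Derivation:
After 1 (firstChild): meta
After 2 (lastChild): button
After 3 (previousSibling): nav
After 4 (nextSibling): button
After 5 (parentNode): meta
After 6 (firstChild): header
After 7 (firstChild): head
After 8 (nextSibling): span
After 9 (firstChild): tr
After 10 (nextSibling): th
After 11 (parentNode): span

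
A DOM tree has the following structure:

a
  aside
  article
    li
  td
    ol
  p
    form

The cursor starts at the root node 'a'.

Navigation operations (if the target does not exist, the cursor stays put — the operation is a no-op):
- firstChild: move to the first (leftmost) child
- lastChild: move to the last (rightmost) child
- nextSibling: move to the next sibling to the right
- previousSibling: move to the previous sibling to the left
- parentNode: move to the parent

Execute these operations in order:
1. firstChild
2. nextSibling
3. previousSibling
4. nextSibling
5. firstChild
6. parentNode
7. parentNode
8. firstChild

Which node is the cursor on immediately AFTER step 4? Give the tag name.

After 1 (firstChild): aside
After 2 (nextSibling): article
After 3 (previousSibling): aside
After 4 (nextSibling): article

Answer: article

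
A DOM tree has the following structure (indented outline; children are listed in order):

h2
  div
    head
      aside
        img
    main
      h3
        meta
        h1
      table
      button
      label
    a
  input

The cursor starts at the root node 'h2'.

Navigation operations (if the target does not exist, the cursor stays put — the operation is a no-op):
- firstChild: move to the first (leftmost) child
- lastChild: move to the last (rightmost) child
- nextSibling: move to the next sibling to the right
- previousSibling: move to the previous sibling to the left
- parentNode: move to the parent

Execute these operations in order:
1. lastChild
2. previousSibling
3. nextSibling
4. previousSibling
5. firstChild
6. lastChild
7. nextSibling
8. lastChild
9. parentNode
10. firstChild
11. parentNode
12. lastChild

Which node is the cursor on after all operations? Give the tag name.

After 1 (lastChild): input
After 2 (previousSibling): div
After 3 (nextSibling): input
After 4 (previousSibling): div
After 5 (firstChild): head
After 6 (lastChild): aside
After 7 (nextSibling): aside (no-op, stayed)
After 8 (lastChild): img
After 9 (parentNode): aside
After 10 (firstChild): img
After 11 (parentNode): aside
After 12 (lastChild): img

Answer: img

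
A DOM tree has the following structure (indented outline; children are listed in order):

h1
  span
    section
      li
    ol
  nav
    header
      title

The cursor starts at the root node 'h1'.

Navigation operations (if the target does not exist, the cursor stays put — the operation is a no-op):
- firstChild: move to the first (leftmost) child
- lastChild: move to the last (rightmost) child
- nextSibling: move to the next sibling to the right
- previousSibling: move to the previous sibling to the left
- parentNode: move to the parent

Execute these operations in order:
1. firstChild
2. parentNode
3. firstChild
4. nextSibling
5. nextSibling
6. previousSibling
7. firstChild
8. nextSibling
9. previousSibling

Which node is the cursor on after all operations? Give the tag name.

After 1 (firstChild): span
After 2 (parentNode): h1
After 3 (firstChild): span
After 4 (nextSibling): nav
After 5 (nextSibling): nav (no-op, stayed)
After 6 (previousSibling): span
After 7 (firstChild): section
After 8 (nextSibling): ol
After 9 (previousSibling): section

Answer: section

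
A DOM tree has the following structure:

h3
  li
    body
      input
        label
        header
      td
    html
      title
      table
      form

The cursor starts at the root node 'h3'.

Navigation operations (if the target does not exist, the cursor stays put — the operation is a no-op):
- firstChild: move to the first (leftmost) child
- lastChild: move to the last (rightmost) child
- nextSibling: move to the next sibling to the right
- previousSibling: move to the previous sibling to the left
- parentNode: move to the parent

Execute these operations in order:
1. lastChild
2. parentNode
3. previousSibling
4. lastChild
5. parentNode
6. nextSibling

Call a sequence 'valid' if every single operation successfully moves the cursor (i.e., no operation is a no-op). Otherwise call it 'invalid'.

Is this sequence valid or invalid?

Answer: invalid

Derivation:
After 1 (lastChild): li
After 2 (parentNode): h3
After 3 (previousSibling): h3 (no-op, stayed)
After 4 (lastChild): li
After 5 (parentNode): h3
After 6 (nextSibling): h3 (no-op, stayed)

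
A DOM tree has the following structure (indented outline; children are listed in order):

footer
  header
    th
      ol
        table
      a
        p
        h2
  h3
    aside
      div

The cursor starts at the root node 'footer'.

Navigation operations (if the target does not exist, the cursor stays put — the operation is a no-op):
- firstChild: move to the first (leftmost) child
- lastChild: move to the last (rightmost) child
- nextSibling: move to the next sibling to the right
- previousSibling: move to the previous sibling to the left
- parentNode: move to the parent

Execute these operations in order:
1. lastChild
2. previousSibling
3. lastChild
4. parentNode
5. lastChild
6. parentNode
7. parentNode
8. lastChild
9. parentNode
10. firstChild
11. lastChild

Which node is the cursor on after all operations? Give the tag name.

After 1 (lastChild): h3
After 2 (previousSibling): header
After 3 (lastChild): th
After 4 (parentNode): header
After 5 (lastChild): th
After 6 (parentNode): header
After 7 (parentNode): footer
After 8 (lastChild): h3
After 9 (parentNode): footer
After 10 (firstChild): header
After 11 (lastChild): th

Answer: th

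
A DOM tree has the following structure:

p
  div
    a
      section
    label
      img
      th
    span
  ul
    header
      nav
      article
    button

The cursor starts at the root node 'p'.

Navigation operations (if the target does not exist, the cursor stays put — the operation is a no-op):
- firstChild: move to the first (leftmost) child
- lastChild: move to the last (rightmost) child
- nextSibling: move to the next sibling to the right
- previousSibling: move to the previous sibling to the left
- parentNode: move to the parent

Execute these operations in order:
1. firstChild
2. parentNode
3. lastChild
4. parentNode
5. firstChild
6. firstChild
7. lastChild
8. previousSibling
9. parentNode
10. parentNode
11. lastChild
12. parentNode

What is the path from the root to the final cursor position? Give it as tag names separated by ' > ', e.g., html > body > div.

After 1 (firstChild): div
After 2 (parentNode): p
After 3 (lastChild): ul
After 4 (parentNode): p
After 5 (firstChild): div
After 6 (firstChild): a
After 7 (lastChild): section
After 8 (previousSibling): section (no-op, stayed)
After 9 (parentNode): a
After 10 (parentNode): div
After 11 (lastChild): span
After 12 (parentNode): div

Answer: p > div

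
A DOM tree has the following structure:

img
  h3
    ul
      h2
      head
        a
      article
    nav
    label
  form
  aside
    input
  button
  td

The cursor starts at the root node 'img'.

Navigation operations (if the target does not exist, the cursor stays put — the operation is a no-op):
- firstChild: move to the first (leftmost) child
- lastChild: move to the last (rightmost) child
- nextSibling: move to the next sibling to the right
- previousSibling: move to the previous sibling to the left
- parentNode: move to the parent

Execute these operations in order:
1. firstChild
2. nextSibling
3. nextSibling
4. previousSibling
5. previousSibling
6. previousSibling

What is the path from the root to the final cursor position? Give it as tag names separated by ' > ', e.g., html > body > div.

Answer: img > h3

Derivation:
After 1 (firstChild): h3
After 2 (nextSibling): form
After 3 (nextSibling): aside
After 4 (previousSibling): form
After 5 (previousSibling): h3
After 6 (previousSibling): h3 (no-op, stayed)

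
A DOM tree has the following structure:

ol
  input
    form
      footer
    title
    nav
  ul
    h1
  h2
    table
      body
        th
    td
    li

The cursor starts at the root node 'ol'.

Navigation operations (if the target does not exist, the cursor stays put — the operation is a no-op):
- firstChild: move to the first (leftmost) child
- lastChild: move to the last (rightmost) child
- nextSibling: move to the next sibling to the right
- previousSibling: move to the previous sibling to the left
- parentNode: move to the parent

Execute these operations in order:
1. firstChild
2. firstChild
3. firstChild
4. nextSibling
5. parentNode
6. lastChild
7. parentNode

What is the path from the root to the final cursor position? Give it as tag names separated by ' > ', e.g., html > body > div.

Answer: ol > input > form

Derivation:
After 1 (firstChild): input
After 2 (firstChild): form
After 3 (firstChild): footer
After 4 (nextSibling): footer (no-op, stayed)
After 5 (parentNode): form
After 6 (lastChild): footer
After 7 (parentNode): form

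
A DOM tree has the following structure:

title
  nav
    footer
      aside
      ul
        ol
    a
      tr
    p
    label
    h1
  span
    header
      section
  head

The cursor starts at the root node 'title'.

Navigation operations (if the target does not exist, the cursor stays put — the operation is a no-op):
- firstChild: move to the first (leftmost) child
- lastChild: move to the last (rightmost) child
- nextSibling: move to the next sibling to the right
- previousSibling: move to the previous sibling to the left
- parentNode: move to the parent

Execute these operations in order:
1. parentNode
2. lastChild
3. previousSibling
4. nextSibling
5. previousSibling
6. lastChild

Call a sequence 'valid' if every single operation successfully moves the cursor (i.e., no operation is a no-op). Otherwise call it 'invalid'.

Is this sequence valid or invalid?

Answer: invalid

Derivation:
After 1 (parentNode): title (no-op, stayed)
After 2 (lastChild): head
After 3 (previousSibling): span
After 4 (nextSibling): head
After 5 (previousSibling): span
After 6 (lastChild): header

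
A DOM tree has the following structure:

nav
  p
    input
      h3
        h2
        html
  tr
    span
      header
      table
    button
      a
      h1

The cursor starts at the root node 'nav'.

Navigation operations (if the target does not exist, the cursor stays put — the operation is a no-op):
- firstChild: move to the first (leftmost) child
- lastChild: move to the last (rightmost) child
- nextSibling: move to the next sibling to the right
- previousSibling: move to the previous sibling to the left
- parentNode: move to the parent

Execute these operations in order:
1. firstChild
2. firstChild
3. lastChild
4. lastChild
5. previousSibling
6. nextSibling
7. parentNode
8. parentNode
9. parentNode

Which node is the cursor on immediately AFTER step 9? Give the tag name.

After 1 (firstChild): p
After 2 (firstChild): input
After 3 (lastChild): h3
After 4 (lastChild): html
After 5 (previousSibling): h2
After 6 (nextSibling): html
After 7 (parentNode): h3
After 8 (parentNode): input
After 9 (parentNode): p

Answer: p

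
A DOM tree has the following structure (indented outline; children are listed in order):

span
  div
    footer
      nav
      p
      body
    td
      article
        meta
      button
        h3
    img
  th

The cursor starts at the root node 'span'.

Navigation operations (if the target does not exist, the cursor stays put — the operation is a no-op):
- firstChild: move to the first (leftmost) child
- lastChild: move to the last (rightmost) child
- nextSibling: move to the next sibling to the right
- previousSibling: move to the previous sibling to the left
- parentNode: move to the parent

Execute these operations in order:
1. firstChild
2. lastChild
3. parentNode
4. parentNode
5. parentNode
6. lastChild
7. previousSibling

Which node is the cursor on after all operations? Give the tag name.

Answer: div

Derivation:
After 1 (firstChild): div
After 2 (lastChild): img
After 3 (parentNode): div
After 4 (parentNode): span
After 5 (parentNode): span (no-op, stayed)
After 6 (lastChild): th
After 7 (previousSibling): div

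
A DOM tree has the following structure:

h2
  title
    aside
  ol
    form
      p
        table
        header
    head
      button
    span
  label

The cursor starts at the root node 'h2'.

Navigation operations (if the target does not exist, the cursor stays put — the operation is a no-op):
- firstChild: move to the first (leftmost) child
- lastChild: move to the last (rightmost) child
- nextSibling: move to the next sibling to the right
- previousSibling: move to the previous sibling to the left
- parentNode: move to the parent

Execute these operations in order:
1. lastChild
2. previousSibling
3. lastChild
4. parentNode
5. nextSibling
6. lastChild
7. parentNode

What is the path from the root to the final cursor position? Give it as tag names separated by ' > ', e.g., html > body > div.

Answer: h2

Derivation:
After 1 (lastChild): label
After 2 (previousSibling): ol
After 3 (lastChild): span
After 4 (parentNode): ol
After 5 (nextSibling): label
After 6 (lastChild): label (no-op, stayed)
After 7 (parentNode): h2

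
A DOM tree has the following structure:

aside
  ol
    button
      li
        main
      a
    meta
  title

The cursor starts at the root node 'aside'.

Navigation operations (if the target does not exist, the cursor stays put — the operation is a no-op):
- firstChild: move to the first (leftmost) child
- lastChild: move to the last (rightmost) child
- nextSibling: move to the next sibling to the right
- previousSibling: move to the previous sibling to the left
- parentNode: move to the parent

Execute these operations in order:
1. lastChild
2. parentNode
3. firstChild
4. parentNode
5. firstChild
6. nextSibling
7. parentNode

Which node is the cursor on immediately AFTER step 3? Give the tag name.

Answer: ol

Derivation:
After 1 (lastChild): title
After 2 (parentNode): aside
After 3 (firstChild): ol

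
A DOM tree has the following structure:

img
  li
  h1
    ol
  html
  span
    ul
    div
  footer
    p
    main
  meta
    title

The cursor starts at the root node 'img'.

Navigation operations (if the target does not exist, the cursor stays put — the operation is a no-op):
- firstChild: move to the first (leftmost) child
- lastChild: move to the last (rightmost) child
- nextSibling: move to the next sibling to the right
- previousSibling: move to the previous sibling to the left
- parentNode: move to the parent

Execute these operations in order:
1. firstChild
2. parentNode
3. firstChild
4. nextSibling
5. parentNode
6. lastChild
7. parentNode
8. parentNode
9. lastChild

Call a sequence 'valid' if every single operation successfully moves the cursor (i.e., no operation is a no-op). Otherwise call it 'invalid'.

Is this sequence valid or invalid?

Answer: invalid

Derivation:
After 1 (firstChild): li
After 2 (parentNode): img
After 3 (firstChild): li
After 4 (nextSibling): h1
After 5 (parentNode): img
After 6 (lastChild): meta
After 7 (parentNode): img
After 8 (parentNode): img (no-op, stayed)
After 9 (lastChild): meta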